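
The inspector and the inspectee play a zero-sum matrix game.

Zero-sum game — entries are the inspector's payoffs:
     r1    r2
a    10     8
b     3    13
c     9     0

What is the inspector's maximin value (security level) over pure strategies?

The worst-case payoff for each row is a: 8, b: 3, c: 0.
The best of these is 8.

8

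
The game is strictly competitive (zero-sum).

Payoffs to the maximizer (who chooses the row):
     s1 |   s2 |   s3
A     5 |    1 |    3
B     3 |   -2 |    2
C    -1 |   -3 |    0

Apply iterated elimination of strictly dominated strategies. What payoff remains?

Column s1 is strictly dominated by s2 for the minimizer (1<5, -2<3, -3<-1); eliminate s1.
Column s3 is strictly dominated by s2 for the minimizer (1<3, -2<2, -3<0); eliminate s3.
Row B is strictly dominated by row A (1>-2); eliminate B.
Row C is strictly dominated by row A (1>-3); eliminate C.
Only (A, s2) remains, with payoff 1.

1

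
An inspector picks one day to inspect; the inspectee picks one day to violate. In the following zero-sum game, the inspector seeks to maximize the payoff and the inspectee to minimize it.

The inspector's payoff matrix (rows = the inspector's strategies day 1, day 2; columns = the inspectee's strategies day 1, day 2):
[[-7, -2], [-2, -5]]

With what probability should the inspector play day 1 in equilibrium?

3/8

Row minima are -7 and -5, so the inspector's maximin is -5; column maxima are -2 and -2, so the inspectee's minimax is -2. These differ, so the equilibrium is in mixed strategies.
Let the inspector play day 1 with probability p. The inspectee is indifferent when −7p − 2(1−p) = −2p − 5(1−p), giving p = 3/8.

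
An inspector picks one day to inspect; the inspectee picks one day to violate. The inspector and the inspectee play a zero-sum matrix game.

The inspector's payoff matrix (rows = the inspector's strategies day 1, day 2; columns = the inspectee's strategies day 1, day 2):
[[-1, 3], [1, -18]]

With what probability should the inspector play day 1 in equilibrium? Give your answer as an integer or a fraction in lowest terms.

Row minima are -1 and -18, so the inspector's maximin is -1; column maxima are 1 and 3, so the inspectee's minimax is 1. These differ, so the equilibrium is in mixed strategies.
Let the inspector play day 1 with probability p. The inspectee is indifferent when −p + (1−p) = 3p − 18(1−p), giving p = 19/23.

19/23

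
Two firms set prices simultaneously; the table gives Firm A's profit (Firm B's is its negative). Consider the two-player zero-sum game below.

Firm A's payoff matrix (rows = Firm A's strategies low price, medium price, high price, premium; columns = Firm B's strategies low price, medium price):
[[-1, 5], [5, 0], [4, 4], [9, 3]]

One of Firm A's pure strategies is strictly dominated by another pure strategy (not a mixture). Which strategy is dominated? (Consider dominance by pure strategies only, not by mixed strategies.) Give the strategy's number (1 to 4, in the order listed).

2

Compare medium price with premium: 9 > 5, 3 > 0.
So premium strictly dominates medium price for Firm A; medium price is strictly dominated.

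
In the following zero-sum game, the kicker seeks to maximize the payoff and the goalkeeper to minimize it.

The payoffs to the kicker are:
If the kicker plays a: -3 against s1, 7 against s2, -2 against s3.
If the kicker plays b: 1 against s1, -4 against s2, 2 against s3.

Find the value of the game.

Column s3 is strictly dominated by s1 for the goalkeeper (it gives the kicker more in every row).
The remaining 2×2 game on (a, b) × (s1, s2) has no saddle point. Let the kicker play a with probability p; indifference gives −3p + (1−p) = 7p − 4(1−p), so p = 1/3.
Similarly the goalkeeper's optimal q on s1 is 11/15, and the value is -3·(11/15) + (7)·(4/15) = -1/3.

-1/3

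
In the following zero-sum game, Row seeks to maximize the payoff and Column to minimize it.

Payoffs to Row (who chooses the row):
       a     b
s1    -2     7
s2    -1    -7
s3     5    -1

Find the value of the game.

11/5

Row s2 is strictly dominated by row s3, so Row never plays it.
The remaining 2×2 game on (s1, s3) × (a, b) has no saddle point. Let Row play s1 with probability p; indifference gives −2p + 5(1−p) = 7p − (1−p), so p = 2/5.
Similarly Column's optimal q on a is 8/15, and the value is -2·(8/15) + (7)·(7/15) = 11/5.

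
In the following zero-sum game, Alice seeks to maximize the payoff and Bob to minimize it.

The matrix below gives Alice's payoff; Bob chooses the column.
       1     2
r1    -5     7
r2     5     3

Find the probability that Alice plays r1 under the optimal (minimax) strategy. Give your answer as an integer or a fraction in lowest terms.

1/7

Row minima are -5 and 3, so Alice's maximin is 3; column maxima are 5 and 7, so Bob's minimax is 5. These differ, so the equilibrium is in mixed strategies.
Let Alice play r1 with probability p. Bob is indifferent when −5p + 5(1−p) = 7p + 3(1−p), giving p = 1/7.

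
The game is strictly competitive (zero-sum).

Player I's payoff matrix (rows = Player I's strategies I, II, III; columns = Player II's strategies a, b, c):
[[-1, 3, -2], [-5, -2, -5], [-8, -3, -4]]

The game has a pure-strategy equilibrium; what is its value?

-2

Row minima: -2, -5, -8 → Player I's maximin is -2.
Column maxima: -1, 3, -2 → Player II's minimax is -2.
They coincide at (I, c), so the value is -2.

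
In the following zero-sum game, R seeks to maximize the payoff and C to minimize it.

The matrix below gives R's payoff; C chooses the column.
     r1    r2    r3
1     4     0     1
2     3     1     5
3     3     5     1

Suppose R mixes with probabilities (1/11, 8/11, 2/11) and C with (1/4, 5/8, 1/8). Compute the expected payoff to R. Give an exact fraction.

Against (1/4, 5/8, 1/8), each row's expected payoff is 1: 9/8; 2: 2; 3: 4.
Taking the (1/11, 8/11, 2/11)-weighted average: (1/11)·(9/8) + (8/11)·(2) + (2/11)·(4) = 201/88.

201/88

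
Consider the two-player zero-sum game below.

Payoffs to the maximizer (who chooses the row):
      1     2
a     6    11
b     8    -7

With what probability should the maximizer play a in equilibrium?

3/4

Row minima are 6 and -7, so the maximizer's maximin is 6; column maxima are 8 and 11, so the minimizer's minimax is 8. These differ, so the equilibrium is in mixed strategies.
Let the maximizer play a with probability p. The minimizer is indifferent when 6p + 8(1−p) = 11p − 7(1−p), giving p = 3/4.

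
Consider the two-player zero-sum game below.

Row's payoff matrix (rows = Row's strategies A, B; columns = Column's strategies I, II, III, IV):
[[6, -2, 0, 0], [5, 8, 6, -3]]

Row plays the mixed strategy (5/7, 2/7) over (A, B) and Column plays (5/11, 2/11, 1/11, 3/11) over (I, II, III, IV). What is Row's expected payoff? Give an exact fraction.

Against (5/11, 2/11, 1/11, 3/11), each row's expected payoff is A: 26/11; B: 38/11.
Taking the (5/7, 2/7)-weighted average: (5/7)·(26/11) + (2/7)·(38/11) = 206/77.

206/77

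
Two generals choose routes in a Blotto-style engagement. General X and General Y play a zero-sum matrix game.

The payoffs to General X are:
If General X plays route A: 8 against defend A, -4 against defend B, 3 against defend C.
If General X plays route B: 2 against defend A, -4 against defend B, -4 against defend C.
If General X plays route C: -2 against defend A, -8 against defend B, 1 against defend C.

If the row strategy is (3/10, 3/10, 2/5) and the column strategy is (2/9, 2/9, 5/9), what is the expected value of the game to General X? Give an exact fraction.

-7/10

Against (2/9, 2/9, 5/9), each row's expected payoff is route A: 23/9; route B: -8/3; route C: -5/3.
Taking the (3/10, 3/10, 2/5)-weighted average: (3/10)·(23/9) + (3/10)·(-8/3) + (2/5)·(-5/3) = -7/10.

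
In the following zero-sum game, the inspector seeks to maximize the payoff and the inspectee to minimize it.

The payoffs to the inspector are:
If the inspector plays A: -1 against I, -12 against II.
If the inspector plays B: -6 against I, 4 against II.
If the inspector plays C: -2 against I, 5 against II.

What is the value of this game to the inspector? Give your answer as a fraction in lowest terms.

-29/18

Row B is strictly dominated by row C, so the inspector never plays it.
The remaining 2×2 game on (A, C) × (I, II) has no saddle point. Let the inspector play A with probability p; indifference gives −p − 2(1−p) = −12p + 5(1−p), so p = 7/18.
Similarly the inspectee's optimal q on I is 17/18, and the value is -1·(17/18) + (-12)·(1/18) = -29/18.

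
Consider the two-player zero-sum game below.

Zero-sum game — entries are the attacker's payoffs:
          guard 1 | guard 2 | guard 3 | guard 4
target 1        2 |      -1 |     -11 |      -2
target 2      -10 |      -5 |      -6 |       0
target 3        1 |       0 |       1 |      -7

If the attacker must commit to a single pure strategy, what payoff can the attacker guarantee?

-7

The worst-case payoff for each row is target 1: -11, target 2: -10, target 3: -7.
The best of these is -7.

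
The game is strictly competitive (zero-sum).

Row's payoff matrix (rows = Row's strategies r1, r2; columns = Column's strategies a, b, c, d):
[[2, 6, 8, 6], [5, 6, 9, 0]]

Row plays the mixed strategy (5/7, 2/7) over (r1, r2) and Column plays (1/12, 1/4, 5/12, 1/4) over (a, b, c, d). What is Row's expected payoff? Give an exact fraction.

Against (1/12, 1/4, 5/12, 1/4), each row's expected payoff is r1: 13/2; r2: 17/3.
Taking the (5/7, 2/7)-weighted average: (5/7)·(13/2) + (2/7)·(17/3) = 263/42.

263/42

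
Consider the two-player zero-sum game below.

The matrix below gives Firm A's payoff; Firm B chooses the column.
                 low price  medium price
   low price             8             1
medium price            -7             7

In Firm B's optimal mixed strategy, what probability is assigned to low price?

2/7

Row minima are 1 and -7, so Firm A's maximin is 1; column maxima are 8 and 7, so Firm B's minimax is 7. These differ, so the equilibrium is in mixed strategies.
Let Firm B play low price with probability q. Firm A is indifferent when 8q + (1−q) = −7q + 7(1−q), giving q = 2/7.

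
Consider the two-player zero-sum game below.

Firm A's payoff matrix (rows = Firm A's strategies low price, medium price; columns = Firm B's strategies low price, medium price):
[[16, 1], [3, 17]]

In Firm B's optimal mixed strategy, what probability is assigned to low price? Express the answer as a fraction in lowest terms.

Row minima are 1 and 3, so Firm A's maximin is 3; column maxima are 16 and 17, so Firm B's minimax is 16. These differ, so the equilibrium is in mixed strategies.
Let Firm B play low price with probability q. Firm A is indifferent when 16q + (1−q) = 3q + 17(1−q), giving q = 16/29.

16/29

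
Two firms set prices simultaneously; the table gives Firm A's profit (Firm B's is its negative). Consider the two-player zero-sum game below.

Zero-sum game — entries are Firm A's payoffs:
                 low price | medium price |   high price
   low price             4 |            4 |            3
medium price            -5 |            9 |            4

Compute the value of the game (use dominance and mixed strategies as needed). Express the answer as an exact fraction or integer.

31/10

Column medium price is strictly dominated by high price for Firm B (it gives Firm A more in every row).
The remaining 2×2 game on (low price, medium price) × (low price, high price) has no saddle point. Let Firm A play low price with probability p; indifference gives 4p − 5(1−p) = 3p + 4(1−p), so p = 9/10.
Similarly Firm B's optimal q on low price is 1/10, and the value is 4·(1/10) + (3)·(9/10) = 31/10.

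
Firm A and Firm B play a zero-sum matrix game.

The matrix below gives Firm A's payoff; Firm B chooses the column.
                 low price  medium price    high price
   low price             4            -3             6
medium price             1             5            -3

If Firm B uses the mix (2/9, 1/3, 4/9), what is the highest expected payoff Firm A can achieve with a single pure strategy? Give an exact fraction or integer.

low price: (4)·(2/9) + (-3)·(1/3) + (6)·(4/9) = 23/9.
medium price: (1)·(2/9) + (5)·(1/3) + (-3)·(4/9) = 5/9.
The best pure response is low price with expected payoff 23/9.

23/9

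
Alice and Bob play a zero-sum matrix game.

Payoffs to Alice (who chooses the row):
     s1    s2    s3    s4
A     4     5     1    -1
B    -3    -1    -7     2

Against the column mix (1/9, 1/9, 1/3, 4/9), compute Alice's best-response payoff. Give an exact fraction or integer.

A: (4)·(1/9) + (5)·(1/9) + (1)·(1/3) + (-1)·(4/9) = 8/9.
B: (-3)·(1/9) + (-1)·(1/9) + (-7)·(1/3) + (2)·(4/9) = -17/9.
The best pure response is A with expected payoff 8/9.

8/9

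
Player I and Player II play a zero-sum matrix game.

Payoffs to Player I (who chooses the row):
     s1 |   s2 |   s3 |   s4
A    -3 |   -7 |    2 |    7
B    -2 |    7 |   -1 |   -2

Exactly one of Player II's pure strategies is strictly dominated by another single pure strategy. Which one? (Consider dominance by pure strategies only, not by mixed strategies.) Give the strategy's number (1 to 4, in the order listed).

3

Player II prefers columns that give Player I less. Compare s3 with s1: -3 < 2, -2 < -1.
So s1 strictly dominates s3 for Player II; s3 is strictly dominated.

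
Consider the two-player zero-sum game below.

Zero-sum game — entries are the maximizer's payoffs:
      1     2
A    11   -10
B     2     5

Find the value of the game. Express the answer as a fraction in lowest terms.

25/8

Row minima are -10 and 2, so the maximizer's maximin is 2; column maxima are 11 and 5, so the minimizer's minimax is 5. These differ, so the equilibrium is in mixed strategies.
Let the maximizer play A with probability p. The minimizer is indifferent when 11p + 2(1−p) = −10p + 5(1−p), giving p = 1/8.
Let the minimizer play 1 with probability q. The maximizer is indifferent when 11q − 10(1−q) = 2q + 5(1−q), giving q = 5/8.
The value is 11·(5/8) + (-10)·(3/8) = 25/8.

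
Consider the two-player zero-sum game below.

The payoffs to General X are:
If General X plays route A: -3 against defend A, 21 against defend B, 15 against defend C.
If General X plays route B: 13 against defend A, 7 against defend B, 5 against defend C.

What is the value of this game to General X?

105/13

Column defend B is strictly dominated by defend C for General Y (it gives General X more in every row).
The remaining 2×2 game on (route A, route B) × (defend A, defend C) has no saddle point. Let General X play route A with probability p; indifference gives −3p + 13(1−p) = 15p + 5(1−p), so p = 4/13.
Similarly General Y's optimal q on defend A is 5/13, and the value is -3·(5/13) + (15)·(8/13) = 105/13.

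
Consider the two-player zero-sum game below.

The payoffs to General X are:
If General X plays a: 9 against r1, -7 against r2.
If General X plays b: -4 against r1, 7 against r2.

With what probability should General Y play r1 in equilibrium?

Row minima are -7 and -4, so General X's maximin is -4; column maxima are 9 and 7, so General Y's minimax is 7. These differ, so the equilibrium is in mixed strategies.
Let General Y play r1 with probability q. General X is indifferent when 9q − 7(1−q) = −4q + 7(1−q), giving q = 14/27.

14/27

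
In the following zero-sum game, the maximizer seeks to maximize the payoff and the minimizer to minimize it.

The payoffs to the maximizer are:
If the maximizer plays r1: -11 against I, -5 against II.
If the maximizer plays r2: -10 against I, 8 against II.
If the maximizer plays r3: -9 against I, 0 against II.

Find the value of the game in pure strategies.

-9

Row minima: -11, -10, -9 → the maximizer's maximin is -9.
Column maxima: -9, 8 → the minimizer's minimax is -9.
They coincide at (r3, I), so the value is -9.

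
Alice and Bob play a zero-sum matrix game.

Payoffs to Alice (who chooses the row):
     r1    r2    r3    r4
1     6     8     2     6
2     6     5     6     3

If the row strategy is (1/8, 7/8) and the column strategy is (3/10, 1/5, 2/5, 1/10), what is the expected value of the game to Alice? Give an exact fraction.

433/80

Against (3/10, 1/5, 2/5, 1/10), each row's expected payoff is 1: 24/5; 2: 11/2.
Taking the (1/8, 7/8)-weighted average: (1/8)·(24/5) + (7/8)·(11/2) = 433/80.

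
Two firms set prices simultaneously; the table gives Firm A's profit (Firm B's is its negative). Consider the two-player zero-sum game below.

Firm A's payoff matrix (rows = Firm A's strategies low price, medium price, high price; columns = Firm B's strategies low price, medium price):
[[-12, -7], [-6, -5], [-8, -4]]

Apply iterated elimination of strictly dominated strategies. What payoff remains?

-6

Row low price is strictly dominated by row medium price (-6>-12, -5>-7); eliminate low price.
Column medium price is strictly dominated by low price for Firm B (-6<-5, -8<-4); eliminate medium price.
Row high price is strictly dominated by row medium price (-6>-8); eliminate high price.
Only (medium price, low price) remains, with payoff -6.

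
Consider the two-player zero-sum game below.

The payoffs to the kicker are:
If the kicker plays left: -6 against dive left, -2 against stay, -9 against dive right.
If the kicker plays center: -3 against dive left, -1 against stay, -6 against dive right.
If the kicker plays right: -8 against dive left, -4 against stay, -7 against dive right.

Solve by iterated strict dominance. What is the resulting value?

-6

Column stay is strictly dominated by dive left for the goalkeeper (-6<-2, -3<-1, -8<-4); eliminate stay.
Row left is strictly dominated by row center (-3>-6, -6>-9); eliminate left.
Row right is strictly dominated by row center (-3>-8, -6>-7); eliminate right.
Column dive left is strictly dominated by dive right for the goalkeeper (-6<-3); eliminate dive left.
Only (center, dive right) remains, with payoff -6.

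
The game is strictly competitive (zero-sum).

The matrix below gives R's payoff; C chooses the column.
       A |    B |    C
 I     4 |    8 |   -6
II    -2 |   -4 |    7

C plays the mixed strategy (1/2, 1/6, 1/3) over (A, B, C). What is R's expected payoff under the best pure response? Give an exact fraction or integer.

I: (4)·(1/2) + (8)·(1/6) + (-6)·(1/3) = 4/3.
II: (-2)·(1/2) + (-4)·(1/6) + (7)·(1/3) = 2/3.
The best pure response is I with expected payoff 4/3.

4/3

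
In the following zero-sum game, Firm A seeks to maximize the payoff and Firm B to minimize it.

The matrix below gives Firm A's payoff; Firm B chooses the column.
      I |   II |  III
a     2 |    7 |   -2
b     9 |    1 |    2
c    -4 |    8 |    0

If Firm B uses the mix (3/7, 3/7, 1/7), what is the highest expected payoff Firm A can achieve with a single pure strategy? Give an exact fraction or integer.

32/7

a: (2)·(3/7) + (7)·(3/7) + (-2)·(1/7) = 25/7.
b: (9)·(3/7) + (1)·(3/7) + (2)·(1/7) = 32/7.
c: (-4)·(3/7) + (8)·(3/7) + (0)·(1/7) = 12/7.
The best pure response is b with expected payoff 32/7.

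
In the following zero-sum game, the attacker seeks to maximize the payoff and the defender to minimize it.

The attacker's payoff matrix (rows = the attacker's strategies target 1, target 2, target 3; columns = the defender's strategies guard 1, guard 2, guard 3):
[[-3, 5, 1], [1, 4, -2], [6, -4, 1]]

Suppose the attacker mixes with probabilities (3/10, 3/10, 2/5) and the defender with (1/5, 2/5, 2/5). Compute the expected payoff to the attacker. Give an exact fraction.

Against (1/5, 2/5, 2/5), each row's expected payoff is target 1: 9/5; target 2: 1; target 3: 0.
Taking the (3/10, 3/10, 2/5)-weighted average: (3/10)·(9/5) + (3/10)·(1) + (2/5)·(0) = 21/25.

21/25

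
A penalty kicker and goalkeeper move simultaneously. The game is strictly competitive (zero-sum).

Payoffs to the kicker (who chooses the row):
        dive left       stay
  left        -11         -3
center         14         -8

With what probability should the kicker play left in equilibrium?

Row minima are -11 and -8, so the kicker's maximin is -8; column maxima are 14 and -3, so the goalkeeper's minimax is -3. These differ, so the equilibrium is in mixed strategies.
Let the kicker play left with probability p. The goalkeeper is indifferent when −11p + 14(1−p) = −3p − 8(1−p), giving p = 11/15.

11/15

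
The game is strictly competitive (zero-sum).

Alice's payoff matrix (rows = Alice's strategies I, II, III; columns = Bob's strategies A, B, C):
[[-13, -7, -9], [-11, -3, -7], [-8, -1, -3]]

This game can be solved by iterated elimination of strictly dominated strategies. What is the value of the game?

Column B is strictly dominated by A for Bob (-13<-7, -11<-3, -8<-1); eliminate B.
Column C is strictly dominated by A for Bob (-13<-9, -11<-7, -8<-3); eliminate C.
Row II is strictly dominated by row III (-8>-11); eliminate II.
Row I is strictly dominated by row III (-8>-13); eliminate I.
Only (III, A) remains, with payoff -8.

-8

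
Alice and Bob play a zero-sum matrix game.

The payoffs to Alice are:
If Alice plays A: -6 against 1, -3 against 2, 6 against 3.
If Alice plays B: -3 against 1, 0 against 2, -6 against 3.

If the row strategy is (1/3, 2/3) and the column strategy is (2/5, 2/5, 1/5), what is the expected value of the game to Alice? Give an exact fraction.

Against (2/5, 2/5, 1/5), each row's expected payoff is A: -12/5; B: -12/5.
Taking the (1/3, 2/3)-weighted average: (1/3)·(-12/5) + (2/3)·(-12/5) = -12/5.

-12/5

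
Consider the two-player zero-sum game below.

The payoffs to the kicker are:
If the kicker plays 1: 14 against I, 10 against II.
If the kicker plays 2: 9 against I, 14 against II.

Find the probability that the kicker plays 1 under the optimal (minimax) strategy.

Row minima are 10 and 9, so the kicker's maximin is 10; column maxima are 14 and 14, so the goalkeeper's minimax is 14. These differ, so the equilibrium is in mixed strategies.
Let the kicker play 1 with probability p. The goalkeeper is indifferent when 14p + 9(1−p) = 10p + 14(1−p), giving p = 5/9.

5/9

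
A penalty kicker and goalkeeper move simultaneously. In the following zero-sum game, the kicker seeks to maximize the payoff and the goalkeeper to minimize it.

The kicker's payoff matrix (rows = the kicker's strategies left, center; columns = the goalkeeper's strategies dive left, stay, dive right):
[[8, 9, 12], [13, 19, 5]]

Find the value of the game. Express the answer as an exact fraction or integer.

29/3

Column stay is strictly dominated by dive left for the goalkeeper (it gives the kicker more in every row).
The remaining 2×2 game on (left, center) × (dive left, dive right) has no saddle point. Let the kicker play left with probability p; indifference gives 8p + 13(1−p) = 12p + 5(1−p), so p = 2/3.
Similarly the goalkeeper's optimal q on dive left is 7/12, and the value is 8·(7/12) + (12)·(5/12) = 29/3.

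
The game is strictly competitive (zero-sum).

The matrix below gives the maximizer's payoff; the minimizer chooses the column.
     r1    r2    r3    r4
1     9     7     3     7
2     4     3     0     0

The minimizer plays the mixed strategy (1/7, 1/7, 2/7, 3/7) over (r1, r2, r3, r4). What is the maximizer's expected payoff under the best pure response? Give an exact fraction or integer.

1: (9)·(1/7) + (7)·(1/7) + (3)·(2/7) + (7)·(3/7) = 43/7.
2: (4)·(1/7) + (3)·(1/7) + (0)·(2/7) + (0)·(3/7) = 1.
The best pure response is 1 with expected payoff 43/7.

43/7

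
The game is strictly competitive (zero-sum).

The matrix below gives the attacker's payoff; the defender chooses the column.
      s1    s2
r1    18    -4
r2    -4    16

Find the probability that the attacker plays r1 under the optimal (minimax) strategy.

10/21

Row minima are -4 and -4, so the attacker's maximin is -4; column maxima are 18 and 16, so the defender's minimax is 16. These differ, so the equilibrium is in mixed strategies.
Let the attacker play r1 with probability p. The defender is indifferent when 18p − 4(1−p) = −4p + 16(1−p), giving p = 10/21.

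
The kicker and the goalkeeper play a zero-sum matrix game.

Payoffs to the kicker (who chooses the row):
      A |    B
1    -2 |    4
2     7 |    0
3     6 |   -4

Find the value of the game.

Row 3 is strictly dominated by row 2, so the kicker never plays it.
The remaining 2×2 game on (1, 2) × (A, B) has no saddle point. Let the kicker play 1 with probability p; indifference gives −2p + 7(1−p) = 4p, so p = 7/13.
Similarly the goalkeeper's optimal q on A is 4/13, and the value is -2·(4/13) + (4)·(9/13) = 28/13.

28/13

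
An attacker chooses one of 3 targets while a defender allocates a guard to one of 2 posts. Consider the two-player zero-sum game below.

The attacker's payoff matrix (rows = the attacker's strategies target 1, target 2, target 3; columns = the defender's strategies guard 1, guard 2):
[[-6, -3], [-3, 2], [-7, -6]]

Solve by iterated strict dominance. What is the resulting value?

-3

Column guard 2 is strictly dominated by guard 1 for the defender (-6<-3, -3<2, -7<-6); eliminate guard 2.
Row target 1 is strictly dominated by row target 2 (-3>-6); eliminate target 1.
Row target 3 is strictly dominated by row target 2 (-3>-7); eliminate target 3.
Only (target 2, guard 1) remains, with payoff -3.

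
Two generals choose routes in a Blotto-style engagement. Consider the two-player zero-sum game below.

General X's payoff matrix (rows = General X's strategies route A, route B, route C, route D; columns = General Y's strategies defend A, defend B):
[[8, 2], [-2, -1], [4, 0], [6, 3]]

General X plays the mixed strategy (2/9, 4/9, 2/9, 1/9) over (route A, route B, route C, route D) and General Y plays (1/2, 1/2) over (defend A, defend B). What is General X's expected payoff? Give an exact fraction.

25/18

Against (1/2, 1/2), each row's expected payoff is route A: 5; route B: -3/2; route C: 2; route D: 9/2.
Taking the (2/9, 4/9, 2/9, 1/9)-weighted average: (2/9)·(5) + (4/9)·(-3/2) + (2/9)·(2) + (1/9)·(9/2) = 25/18.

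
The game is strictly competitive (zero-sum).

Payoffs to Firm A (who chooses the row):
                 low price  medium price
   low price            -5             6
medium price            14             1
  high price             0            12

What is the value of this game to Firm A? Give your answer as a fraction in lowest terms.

168/25

Row low price is strictly dominated by row high price, so Firm A never plays it.
The remaining 2×2 game on (medium price, high price) × (low price, medium price) has no saddle point. Let Firm A play medium price with probability p; indifference gives 14p = p + 12(1−p), so p = 12/25.
Similarly Firm B's optimal q on low price is 11/25, and the value is 14·(11/25) + (1)·(14/25) = 168/25.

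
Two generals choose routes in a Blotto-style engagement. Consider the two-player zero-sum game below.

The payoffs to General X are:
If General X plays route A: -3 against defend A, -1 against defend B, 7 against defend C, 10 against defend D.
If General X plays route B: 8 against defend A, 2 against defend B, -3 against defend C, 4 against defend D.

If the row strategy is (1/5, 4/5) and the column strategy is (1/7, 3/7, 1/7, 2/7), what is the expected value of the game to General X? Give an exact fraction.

97/35

Against (1/7, 3/7, 1/7, 2/7), each row's expected payoff is route A: 3; route B: 19/7.
Taking the (1/5, 4/5)-weighted average: (1/5)·(3) + (4/5)·(19/7) = 97/35.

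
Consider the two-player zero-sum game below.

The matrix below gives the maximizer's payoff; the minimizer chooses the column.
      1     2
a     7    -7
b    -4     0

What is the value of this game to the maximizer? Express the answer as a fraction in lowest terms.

Row minima are -7 and -4, so the maximizer's maximin is -4; column maxima are 7 and 0, so the minimizer's minimax is 0. These differ, so the equilibrium is in mixed strategies.
Let the maximizer play a with probability p. The minimizer is indifferent when 7p − 4(1−p) = −7p, giving p = 2/9.
Let the minimizer play 1 with probability q. The maximizer is indifferent when 7q − 7(1−q) = −4q, giving q = 7/18.
The value is 7·(7/18) + (-7)·(11/18) = -14/9.

-14/9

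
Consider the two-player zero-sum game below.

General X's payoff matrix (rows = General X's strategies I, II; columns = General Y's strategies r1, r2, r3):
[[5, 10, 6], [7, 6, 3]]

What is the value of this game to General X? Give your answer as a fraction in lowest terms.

Column r2 is strictly dominated by r3 for General Y (it gives General X more in every row).
The remaining 2×2 game on (I, II) × (r1, r3) has no saddle point. Let General X play I with probability p; indifference gives 5p + 7(1−p) = 6p + 3(1−p), so p = 4/5.
Similarly General Y's optimal q on r1 is 3/5, and the value is 5·(3/5) + (6)·(2/5) = 27/5.

27/5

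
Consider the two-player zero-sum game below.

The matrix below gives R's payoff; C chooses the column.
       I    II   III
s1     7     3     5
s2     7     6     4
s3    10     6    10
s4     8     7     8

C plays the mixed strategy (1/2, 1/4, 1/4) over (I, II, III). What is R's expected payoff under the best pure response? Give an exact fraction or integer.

9

s1: (7)·(1/2) + (3)·(1/4) + (5)·(1/4) = 11/2.
s2: (7)·(1/2) + (6)·(1/4) + (4)·(1/4) = 6.
s3: (10)·(1/2) + (6)·(1/4) + (10)·(1/4) = 9.
s4: (8)·(1/2) + (7)·(1/4) + (8)·(1/4) = 31/4.
The best pure response is s3 with expected payoff 9.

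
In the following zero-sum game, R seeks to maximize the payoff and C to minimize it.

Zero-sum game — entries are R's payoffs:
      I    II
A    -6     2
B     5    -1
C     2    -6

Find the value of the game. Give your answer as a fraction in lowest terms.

Row C is strictly dominated by row B, so R never plays it.
The remaining 2×2 game on (A, B) × (I, II) has no saddle point. Let R play A with probability p; indifference gives −6p + 5(1−p) = 2p − (1−p), so p = 3/7.
Similarly C's optimal q on I is 3/14, and the value is -6·(3/14) + (2)·(11/14) = 2/7.

2/7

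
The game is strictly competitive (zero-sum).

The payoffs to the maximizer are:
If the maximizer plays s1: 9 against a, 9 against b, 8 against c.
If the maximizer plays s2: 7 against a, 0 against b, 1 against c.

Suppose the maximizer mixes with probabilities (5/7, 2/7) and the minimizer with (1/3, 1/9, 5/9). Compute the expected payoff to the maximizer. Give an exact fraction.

48/7

Against (1/3, 1/9, 5/9), each row's expected payoff is s1: 76/9; s2: 26/9.
Taking the (5/7, 2/7)-weighted average: (5/7)·(76/9) + (2/7)·(26/9) = 48/7.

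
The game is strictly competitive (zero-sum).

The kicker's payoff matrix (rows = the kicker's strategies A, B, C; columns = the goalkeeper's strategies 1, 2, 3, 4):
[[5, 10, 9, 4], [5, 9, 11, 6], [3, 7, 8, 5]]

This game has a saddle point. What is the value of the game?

Row minima: 4, 5, 3 → the kicker's maximin is 5.
Column maxima: 5, 10, 11, 6 → the goalkeeper's minimax is 5.
They coincide at (B, 1), so the value is 5.

5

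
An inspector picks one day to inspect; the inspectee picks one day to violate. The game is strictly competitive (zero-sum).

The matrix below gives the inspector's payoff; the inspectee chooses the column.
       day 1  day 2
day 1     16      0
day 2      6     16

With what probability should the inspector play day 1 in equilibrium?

5/13

Row minima are 0 and 6, so the inspector's maximin is 6; column maxima are 16 and 16, so the inspectee's minimax is 16. These differ, so the equilibrium is in mixed strategies.
Let the inspector play day 1 with probability p. The inspectee is indifferent when 16p + 6(1−p) = 16(1−p), giving p = 5/13.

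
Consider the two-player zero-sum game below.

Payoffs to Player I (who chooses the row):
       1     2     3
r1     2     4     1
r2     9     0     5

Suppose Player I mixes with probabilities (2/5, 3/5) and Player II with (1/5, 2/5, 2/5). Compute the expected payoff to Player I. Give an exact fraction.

81/25

Against (1/5, 2/5, 2/5), each row's expected payoff is r1: 12/5; r2: 19/5.
Taking the (2/5, 3/5)-weighted average: (2/5)·(12/5) + (3/5)·(19/5) = 81/25.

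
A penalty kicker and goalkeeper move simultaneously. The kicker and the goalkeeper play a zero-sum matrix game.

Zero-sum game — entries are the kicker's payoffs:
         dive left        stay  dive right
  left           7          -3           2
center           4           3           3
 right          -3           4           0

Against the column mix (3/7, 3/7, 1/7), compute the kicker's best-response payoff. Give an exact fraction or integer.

left: (7)·(3/7) + (-3)·(3/7) + (2)·(1/7) = 2.
center: (4)·(3/7) + (3)·(3/7) + (3)·(1/7) = 24/7.
right: (-3)·(3/7) + (4)·(3/7) + (0)·(1/7) = 3/7.
The best pure response is center with expected payoff 24/7.

24/7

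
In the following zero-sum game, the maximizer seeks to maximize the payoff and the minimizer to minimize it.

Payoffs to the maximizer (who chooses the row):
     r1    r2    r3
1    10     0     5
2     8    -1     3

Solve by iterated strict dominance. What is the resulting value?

Row 2 is strictly dominated by row 1 (10>8, 0>-1, 5>3); eliminate 2.
Column r3 is strictly dominated by r2 for the minimizer (0<5); eliminate r3.
Column r1 is strictly dominated by r2 for the minimizer (0<10); eliminate r1.
Only (1, r2) remains, with payoff 0.

0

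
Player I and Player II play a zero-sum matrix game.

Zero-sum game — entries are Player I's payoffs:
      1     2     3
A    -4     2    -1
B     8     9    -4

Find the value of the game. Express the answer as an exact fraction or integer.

-8/5

Column 2 is strictly dominated by 1 for Player II (it gives Player I more in every row).
The remaining 2×2 game on (A, B) × (1, 3) has no saddle point. Let Player I play A with probability p; indifference gives −4p + 8(1−p) = −p − 4(1−p), so p = 4/5.
Similarly Player II's optimal q on 1 is 1/5, and the value is -4·(1/5) + (-1)·(4/5) = -8/5.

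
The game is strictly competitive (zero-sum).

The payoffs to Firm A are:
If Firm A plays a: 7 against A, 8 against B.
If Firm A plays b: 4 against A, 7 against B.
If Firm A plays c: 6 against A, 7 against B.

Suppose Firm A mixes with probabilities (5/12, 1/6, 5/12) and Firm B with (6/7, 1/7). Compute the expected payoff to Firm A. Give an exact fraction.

Against (6/7, 1/7), each row's expected payoff is a: 50/7; b: 31/7; c: 43/7.
Taking the (5/12, 1/6, 5/12)-weighted average: (5/12)·(50/7) + (1/6)·(31/7) + (5/12)·(43/7) = 527/84.

527/84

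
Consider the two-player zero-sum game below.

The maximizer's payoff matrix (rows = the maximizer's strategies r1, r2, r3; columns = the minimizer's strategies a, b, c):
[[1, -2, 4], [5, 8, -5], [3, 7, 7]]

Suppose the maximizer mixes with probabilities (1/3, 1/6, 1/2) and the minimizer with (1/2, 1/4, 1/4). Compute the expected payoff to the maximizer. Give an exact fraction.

Against (1/2, 1/4, 1/4), each row's expected payoff is r1: 1; r2: 13/4; r3: 5.
Taking the (1/3, 1/6, 1/2)-weighted average: (1/3)·(1) + (1/6)·(13/4) + (1/2)·(5) = 27/8.

27/8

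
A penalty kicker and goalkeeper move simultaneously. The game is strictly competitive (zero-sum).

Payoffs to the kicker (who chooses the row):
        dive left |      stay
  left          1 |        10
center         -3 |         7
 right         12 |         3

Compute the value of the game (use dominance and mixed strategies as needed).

Row center is strictly dominated by row left, so the kicker never plays it.
The remaining 2×2 game on (left, right) × (dive left, stay) has no saddle point. Let the kicker play left with probability p; indifference gives p + 12(1−p) = 10p + 3(1−p), so p = 1/2.
Similarly the goalkeeper's optimal q on dive left is 7/18, and the value is 1·(7/18) + (10)·(11/18) = 13/2.

13/2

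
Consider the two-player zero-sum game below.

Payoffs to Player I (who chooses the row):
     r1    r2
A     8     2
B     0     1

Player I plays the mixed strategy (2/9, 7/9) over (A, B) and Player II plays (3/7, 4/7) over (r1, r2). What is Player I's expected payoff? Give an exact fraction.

Against (3/7, 4/7), each row's expected payoff is A: 32/7; B: 4/7.
Taking the (2/9, 7/9)-weighted average: (2/9)·(32/7) + (7/9)·(4/7) = 92/63.

92/63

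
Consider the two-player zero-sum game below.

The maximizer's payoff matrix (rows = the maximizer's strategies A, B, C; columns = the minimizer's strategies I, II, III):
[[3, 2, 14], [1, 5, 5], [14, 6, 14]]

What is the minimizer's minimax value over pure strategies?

The worst case (largest entry) in each column is I: 14, II: 6, III: 14.
The best (smallest) of these is 6.

6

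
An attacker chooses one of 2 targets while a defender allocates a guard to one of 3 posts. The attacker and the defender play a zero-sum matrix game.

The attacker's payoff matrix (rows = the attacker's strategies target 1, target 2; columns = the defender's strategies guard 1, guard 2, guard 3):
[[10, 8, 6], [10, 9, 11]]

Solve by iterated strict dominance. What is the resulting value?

9

Column guard 1 is strictly dominated by guard 2 for the defender (8<10, 9<10); eliminate guard 1.
Row target 1 is strictly dominated by row target 2 (9>8, 11>6); eliminate target 1.
Column guard 3 is strictly dominated by guard 2 for the defender (9<11); eliminate guard 3.
Only (target 2, guard 2) remains, with payoff 9.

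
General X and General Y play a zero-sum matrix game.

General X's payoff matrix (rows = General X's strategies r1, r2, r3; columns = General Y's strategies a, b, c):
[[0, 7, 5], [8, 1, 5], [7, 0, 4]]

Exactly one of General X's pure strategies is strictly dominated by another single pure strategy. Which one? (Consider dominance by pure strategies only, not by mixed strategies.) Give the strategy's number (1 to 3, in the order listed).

3

Compare r3 with r2: 8 > 7, 1 > 0, 5 > 4.
So r2 strictly dominates r3 for General X; r3 is strictly dominated.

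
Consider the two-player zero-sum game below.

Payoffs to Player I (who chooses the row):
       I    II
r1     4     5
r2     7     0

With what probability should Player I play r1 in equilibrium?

7/8

Row minima are 4 and 0, so Player I's maximin is 4; column maxima are 7 and 5, so Player II's minimax is 5. These differ, so the equilibrium is in mixed strategies.
Let Player I play r1 with probability p. Player II is indifferent when 4p + 7(1−p) = 5p, giving p = 7/8.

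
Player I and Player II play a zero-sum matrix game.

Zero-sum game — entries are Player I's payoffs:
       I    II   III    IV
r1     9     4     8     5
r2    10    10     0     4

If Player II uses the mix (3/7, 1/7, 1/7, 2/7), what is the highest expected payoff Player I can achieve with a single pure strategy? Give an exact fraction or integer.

r1: (9)·(3/7) + (4)·(1/7) + (8)·(1/7) + (5)·(2/7) = 7.
r2: (10)·(3/7) + (10)·(1/7) + (0)·(1/7) + (4)·(2/7) = 48/7.
The best pure response is r1 with expected payoff 7.

7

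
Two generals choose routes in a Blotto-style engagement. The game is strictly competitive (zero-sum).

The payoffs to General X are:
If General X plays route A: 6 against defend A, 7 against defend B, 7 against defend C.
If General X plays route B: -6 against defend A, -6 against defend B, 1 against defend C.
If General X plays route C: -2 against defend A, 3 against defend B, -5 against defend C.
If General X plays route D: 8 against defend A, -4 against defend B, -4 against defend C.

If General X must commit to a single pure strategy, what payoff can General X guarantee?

6

The worst-case payoff for each row is route A: 6, route B: -6, route C: -5, route D: -4.
The best of these is 6.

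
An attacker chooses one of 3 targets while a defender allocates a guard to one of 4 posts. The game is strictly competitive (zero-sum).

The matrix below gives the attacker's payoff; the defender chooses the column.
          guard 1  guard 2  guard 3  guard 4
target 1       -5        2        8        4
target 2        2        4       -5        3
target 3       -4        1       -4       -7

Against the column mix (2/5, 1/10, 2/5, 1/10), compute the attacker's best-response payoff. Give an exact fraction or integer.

target 1: (-5)·(2/5) + (2)·(1/10) + (8)·(2/5) + (4)·(1/10) = 9/5.
target 2: (2)·(2/5) + (4)·(1/10) + (-5)·(2/5) + (3)·(1/10) = -1/2.
target 3: (-4)·(2/5) + (1)·(1/10) + (-4)·(2/5) + (-7)·(1/10) = -19/5.
The best pure response is target 1 with expected payoff 9/5.

9/5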